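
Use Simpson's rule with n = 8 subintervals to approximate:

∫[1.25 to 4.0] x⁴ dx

f(x) = x⁴
a = 1.25, b = 4.0, n = 8
h = (b - a)/n = 0.343750

Simpson's rule: (h/3)[f(x₀) + 4f(x₁) + 2f(x₂) + ... + f(xₙ)]

x_0 = 1.2500, f(x_0) = 2.441406, coefficient = 1
x_1 = 1.5938, f(x_1) = 6.451798, coefficient = 4
x_2 = 1.9375, f(x_2) = 14.091812, coefficient = 2
x_3 = 2.2812, f(x_3) = 27.082673, coefficient = 4
x_4 = 2.6250, f(x_4) = 47.480713, coefficient = 2
x_5 = 2.9688, f(x_5) = 77.677369, coefficient = 4
x_6 = 3.3125, f(x_6) = 120.399185, coefficient = 2
x_7 = 3.6562, f(x_7) = 178.707810, coefficient = 4
x_8 = 4.0000, f(x_8) = 256.000000, coefficient = 1

I ≈ (0.343750/3) × 1782.063431 = 204.194768
Exact value: 204.189648
Error: 0.005120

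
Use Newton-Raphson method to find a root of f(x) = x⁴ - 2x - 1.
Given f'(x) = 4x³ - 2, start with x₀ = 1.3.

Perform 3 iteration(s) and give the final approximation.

f(x) = x⁴ - 2x - 1
f'(x) = 4x³ - 2
x₀ = 1.3

Newton-Raphson formula: x_{n+1} = x_n - f(x_n)/f'(x_n)

Iteration 1:
  f(1.300000) = -0.743900
  f'(1.300000) = 6.788000
  x_1 = 1.300000 - (-0.743900)/6.788000 = 1.409590
Iteration 2:
  f(1.409590) = 0.128771
  f'(1.409590) = 9.203116
  x_2 = 1.409590 - 0.128771/9.203116 = 1.395598
Iteration 3:
  f(1.395598) = 0.002319
  f'(1.395598) = 8.872799
  x_3 = 1.395598 - 0.002319/8.872799 = 1.395337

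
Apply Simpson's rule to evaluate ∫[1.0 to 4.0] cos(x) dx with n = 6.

f(x) = cos(x)
a = 1.0, b = 4.0, n = 6
h = (b - a)/n = 0.500000

Simpson's rule: (h/3)[f(x₀) + 4f(x₁) + 2f(x₂) + ... + f(xₙ)]

x_0 = 1.0000, f(x_0) = 0.540302, coefficient = 1
x_1 = 1.5000, f(x_1) = 0.070737, coefficient = 4
x_2 = 2.0000, f(x_2) = -0.416147, coefficient = 2
x_3 = 2.5000, f(x_3) = -0.801144, coefficient = 4
x_4 = 3.0000, f(x_4) = -0.989992, coefficient = 2
x_5 = 3.5000, f(x_5) = -0.936457, coefficient = 4
x_6 = 4.0000, f(x_6) = -0.653644, coefficient = 1

I ≈ (0.500000/3) × -9.593072 = -1.598845
Exact value: -1.598273
Error: 0.000572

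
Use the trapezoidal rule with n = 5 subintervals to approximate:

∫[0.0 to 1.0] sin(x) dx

f(x) = sin(x)
a = 0.0, b = 1.0, n = 5
h = (b - a)/n = 0.200000

Trapezoidal rule: (h/2)[f(x₀) + 2f(x₁) + 2f(x₂) + ... + f(xₙ)]

x_0 = 0.0000, f(x_0) = 0.000000, coefficient = 1
x_1 = 0.2000, f(x_1) = 0.198669, coefficient = 2
x_2 = 0.4000, f(x_2) = 0.389418, coefficient = 2
x_3 = 0.6000, f(x_3) = 0.564642, coefficient = 2
x_4 = 0.8000, f(x_4) = 0.717356, coefficient = 2
x_5 = 1.0000, f(x_5) = 0.841471, coefficient = 1

I ≈ (0.200000/2) × 4.581643 = 0.458164
Exact value: 0.459698
Error: 0.001533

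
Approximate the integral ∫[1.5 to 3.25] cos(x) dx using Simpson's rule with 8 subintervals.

f(x) = cos(x)
a = 1.5, b = 3.25, n = 8
h = (b - a)/n = 0.218750

Simpson's rule: (h/3)[f(x₀) + 4f(x₁) + 2f(x₂) + ... + f(xₙ)]

x_0 = 1.5000, f(x_0) = 0.070737, coefficient = 1
x_1 = 1.7188, f(x_1) = -0.147414, coefficient = 4
x_2 = 1.9375, f(x_2) = -0.358540, coefficient = 2
x_3 = 2.1562, f(x_3) = -0.552578, coefficient = 4
x_4 = 2.3750, f(x_4) = -0.720278, coefficient = 2
x_5 = 2.5938, f(x_5) = -0.853650, coefficient = 4
x_6 = 2.8125, f(x_6) = -0.946336, coefficient = 2
x_7 = 3.0312, f(x_7) = -0.993918, coefficient = 4
x_8 = 3.2500, f(x_8) = -0.994130, coefficient = 1

I ≈ (0.218750/3) × -15.163944 = -1.105704
Exact value: -1.105690
Error: 0.000014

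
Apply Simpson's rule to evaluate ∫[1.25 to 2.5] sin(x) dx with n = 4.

f(x) = sin(x)
a = 1.25, b = 2.5, n = 4
h = (b - a)/n = 0.312500

Simpson's rule: (h/3)[f(x₀) + 4f(x₁) + 2f(x₂) + ... + f(xₙ)]

x_0 = 1.2500, f(x_0) = 0.948985, coefficient = 1
x_1 = 1.5625, f(x_1) = 0.999966, coefficient = 4
x_2 = 1.8750, f(x_2) = 0.954086, coefficient = 2
x_3 = 2.1875, f(x_3) = 0.815789, coefficient = 4
x_4 = 2.5000, f(x_4) = 0.598472, coefficient = 1

I ≈ (0.312500/3) × 10.718648 = 1.116526
Exact value: 1.116466
Error: 0.000060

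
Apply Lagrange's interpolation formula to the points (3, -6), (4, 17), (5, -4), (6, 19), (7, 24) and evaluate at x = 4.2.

Lagrange interpolation formula:
P(x) = Σ yᵢ × Lᵢ(x)
where Lᵢ(x) = Π_{j≠i} (x - xⱼ)/(xᵢ - xⱼ)

L_0(4.2) = (4.2 - 4)/(3 - 4) × (4.2 - 5)/(3 - 5) × (4.2 - 6)/(3 - 6) × (4.2 - 7)/(3 - 7) = -0.033600
L_1(4.2) = (4.2 - 3)/(4 - 3) × (4.2 - 5)/(4 - 5) × (4.2 - 6)/(4 - 6) × (4.2 - 7)/(4 - 7) = 0.806400
L_2(4.2) = (4.2 - 3)/(5 - 3) × (4.2 - 4)/(5 - 4) × (4.2 - 6)/(5 - 6) × (4.2 - 7)/(5 - 7) = 0.302400
L_3(4.2) = (4.2 - 3)/(6 - 3) × (4.2 - 4)/(6 - 4) × (4.2 - 5)/(6 - 5) × (4.2 - 7)/(6 - 7) = -0.089600
L_4(4.2) = (4.2 - 3)/(7 - 3) × (4.2 - 4)/(7 - 4) × (4.2 - 5)/(7 - 5) × (4.2 - 6)/(7 - 6) = 0.014400

P(4.2) = (-6)×L_0(4.2) + 17×L_1(4.2) + (-4)×L_2(4.2) + 19×L_3(4.2) + 24×L_4(4.2)
P(4.2) = 11.344000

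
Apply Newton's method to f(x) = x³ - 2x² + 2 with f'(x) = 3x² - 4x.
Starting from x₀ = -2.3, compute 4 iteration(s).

f(x) = x³ - 2x² + 2
f'(x) = 3x² - 4x
x₀ = -2.3

Newton-Raphson formula: x_{n+1} = x_n - f(x_n)/f'(x_n)

Iteration 1:
  f(-2.300000) = -20.747000
  f'(-2.300000) = 25.070000
  x_1 = -2.300000 - (-20.747000)/25.070000 = -1.472437
Iteration 2:
  f(-1.472437) = -5.528491
  f'(-1.472437) = 12.393962
  x_2 = -1.472437 - (-5.528491)/12.393962 = -1.026374
Iteration 3:
  f(-1.026374) = -1.188114
  f'(-1.026374) = 7.265826
  x_3 = -1.026374 - (-1.188114)/7.265826 = -0.862853
Iteration 4:
  f(-0.862853) = -0.131439
  f'(-0.862853) = 5.684959
  x_4 = -0.862853 - (-0.131439)/5.684959 = -0.839733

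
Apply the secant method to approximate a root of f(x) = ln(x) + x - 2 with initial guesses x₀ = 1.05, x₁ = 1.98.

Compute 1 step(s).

f(x) = ln(x) + x - 2
x₀ = 1.05, x₁ = 1.98

Secant formula: x_{n+1} = x_n - f(x_n)(x_n - x_{n-1})/(f(x_n) - f(x_{n-1}))

Iteration 1:
  f(1.050000) = -0.901210
  f(1.980000) = 0.663097
  x_2 = 1.980000 - 0.663097×(1.980000 - 1.050000)/(0.663097 - (-0.901210))
       = 1.585781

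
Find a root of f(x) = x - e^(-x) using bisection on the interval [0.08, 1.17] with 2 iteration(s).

f(x) = x - e^(-x)
Initial interval: [0.08, 1.17]

Iteration 1:
  c_1 = (0.080000 + 1.170000)/2 = 0.625000
  f(c_1) = f(0.625000) = 0.089739
  f(a) × f(c) < 0, new interval: [0.080000, 0.625000]
Iteration 2:
  c_2 = (0.080000 + 0.625000)/2 = 0.352500
  f(c_2) = f(0.352500) = -0.350429
  f(a) × f(c) ≥ 0, new interval: [0.352500, 0.625000]

After 2 iteration(s), the approximation is c_2 = 0.352500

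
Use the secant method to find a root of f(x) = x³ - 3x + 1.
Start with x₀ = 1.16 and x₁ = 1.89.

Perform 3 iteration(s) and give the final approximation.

f(x) = x³ - 3x + 1
x₀ = 1.16, x₁ = 1.89

Secant formula: x_{n+1} = x_n - f(x_n)(x_n - x_{n-1})/(f(x_n) - f(x_{n-1}))

Iteration 1:
  f(1.160000) = -0.919104
  f(1.890000) = 2.081269
  x_2 = 1.890000 - 2.081269×(1.890000 - 1.160000)/(2.081269 - (-0.919104))
       = 1.383621
Iteration 2:
  f(1.890000) = 2.081269
  f(1.383621) = -0.502050
  x_3 = 1.383621 - (-0.502050)×(1.383621 - 1.890000)/(-0.502050 - 2.081269)
       = 1.482032
Iteration 3:
  f(1.383621) = -0.502050
  f(1.482032) = -0.190933
  x_4 = 1.482032 - (-0.190933)×(1.482032 - 1.383621)/(-0.190933 - (-0.502050))
       = 1.542427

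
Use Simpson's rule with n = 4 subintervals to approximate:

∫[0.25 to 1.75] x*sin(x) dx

f(x) = x*sin(x)
a = 0.25, b = 1.75, n = 4
h = (b - a)/n = 0.375000

Simpson's rule: (h/3)[f(x₀) + 4f(x₁) + 2f(x₂) + ... + f(xₙ)]

x_0 = 0.2500, f(x_0) = 0.061851, coefficient = 1
x_1 = 0.6250, f(x_1) = 0.365686, coefficient = 4
x_2 = 1.0000, f(x_2) = 0.841471, coefficient = 2
x_3 = 1.3750, f(x_3) = 1.348728, coefficient = 4
x_4 = 1.7500, f(x_4) = 1.721975, coefficient = 1

I ≈ (0.375000/3) × 10.324423 = 1.290553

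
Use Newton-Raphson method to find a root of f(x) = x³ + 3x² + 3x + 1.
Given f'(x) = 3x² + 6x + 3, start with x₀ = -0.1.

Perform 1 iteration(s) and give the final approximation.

f(x) = x³ + 3x² + 3x + 1
f'(x) = 3x² + 6x + 3
x₀ = -0.1

Newton-Raphson formula: x_{n+1} = x_n - f(x_n)/f'(x_n)

Iteration 1:
  f(-0.100000) = 0.729000
  f'(-0.100000) = 2.430000
  x_1 = -0.100000 - 0.729000/2.430000 = -0.400000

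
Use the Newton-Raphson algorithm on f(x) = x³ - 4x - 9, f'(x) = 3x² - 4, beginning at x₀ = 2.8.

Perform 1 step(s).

f(x) = x³ - 4x - 9
f'(x) = 3x² - 4
x₀ = 2.8

Newton-Raphson formula: x_{n+1} = x_n - f(x_n)/f'(x_n)

Iteration 1:
  f(2.800000) = 1.752000
  f'(2.800000) = 19.520000
  x_1 = 2.800000 - 1.752000/19.520000 = 2.710246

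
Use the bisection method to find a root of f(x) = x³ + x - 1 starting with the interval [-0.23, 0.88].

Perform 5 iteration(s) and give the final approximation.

f(x) = x³ + x - 1
Initial interval: [-0.23, 0.88]

Iteration 1:
  c_1 = (-0.230000 + 0.880000)/2 = 0.325000
  f(c_1) = f(0.325000) = -0.640672
  f(a) × f(c) ≥ 0, new interval: [0.325000, 0.880000]
Iteration 2:
  c_2 = (0.325000 + 0.880000)/2 = 0.602500
  f(c_2) = f(0.602500) = -0.178789
  f(a) × f(c) ≥ 0, new interval: [0.602500, 0.880000]
Iteration 3:
  c_3 = (0.602500 + 0.880000)/2 = 0.741250
  f(c_3) = f(0.741250) = 0.148531
  f(a) × f(c) < 0, new interval: [0.602500, 0.741250]
Iteration 4:
  c_4 = (0.602500 + 0.741250)/2 = 0.671875
  f(c_4) = f(0.671875) = -0.024830
  f(a) × f(c) ≥ 0, new interval: [0.671875, 0.741250]
Iteration 5:
  c_5 = (0.671875 + 0.741250)/2 = 0.706562
  f(c_5) = f(0.706562) = 0.059300
  f(a) × f(c) < 0, new interval: [0.671875, 0.706562]

After 5 iteration(s), the approximation is c_5 = 0.706562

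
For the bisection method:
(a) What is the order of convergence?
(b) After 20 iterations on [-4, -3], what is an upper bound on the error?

(a) Bisection has linear (order 1) convergence; the error is halved each step.

(b) Error bound = (b-a)/2^n = (-3 - (-4))/2^{20}
    = 1/2^{20}

(a) 1 (linear); (b) error ≤ 9.54e-07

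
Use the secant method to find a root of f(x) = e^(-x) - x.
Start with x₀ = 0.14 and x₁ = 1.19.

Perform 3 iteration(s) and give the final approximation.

f(x) = e^(-x) - x
x₀ = 0.14, x₁ = 1.19

Secant formula: x_{n+1} = x_n - f(x_n)(x_n - x_{n-1})/(f(x_n) - f(x_{n-1}))

Iteration 1:
  f(0.140000) = 0.729358
  f(1.190000) = -0.885779
  x_2 = 1.190000 - (-0.885779)×(1.190000 - 0.140000)/(-0.885779 - 0.729358)
       = 0.614156
Iteration 2:
  f(1.190000) = -0.885779
  f(0.614156) = -0.073058
  x_3 = 0.614156 - (-0.073058)×(0.614156 - 1.190000)/(-0.073058 - (-0.885779))
       = 0.562391
Iteration 3:
  f(0.614156) = -0.073058
  f(0.562391) = 0.007454
  x_4 = 0.562391 - 0.007454×(0.562391 - 0.614156)/(0.007454 - (-0.073058))
       = 0.567183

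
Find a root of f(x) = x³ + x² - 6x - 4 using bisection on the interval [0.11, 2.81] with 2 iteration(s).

f(x) = x³ + x² - 6x - 4
Initial interval: [0.11, 2.81]

Iteration 1:
  c_1 = (0.110000 + 2.810000)/2 = 1.460000
  f(c_1) = f(1.460000) = -7.516264
  f(a) × f(c) ≥ 0, new interval: [1.460000, 2.810000]
Iteration 2:
  c_2 = (1.460000 + 2.810000)/2 = 2.135000
  f(c_2) = f(2.135000) = -2.519965
  f(a) × f(c) ≥ 0, new interval: [2.135000, 2.810000]

After 2 iteration(s), the approximation is c_2 = 2.135000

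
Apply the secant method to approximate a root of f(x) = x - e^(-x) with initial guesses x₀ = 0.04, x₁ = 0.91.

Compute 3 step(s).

f(x) = x - e^(-x)
x₀ = 0.04, x₁ = 0.91

Secant formula: x_{n+1} = x_n - f(x_n)(x_n - x_{n-1})/(f(x_n) - f(x_{n-1}))

Iteration 1:
  f(0.040000) = -0.920789
  f(0.910000) = 0.507476
  x_2 = 0.910000 - 0.507476×(0.910000 - 0.040000)/(0.507476 - (-0.920789))
       = 0.600881
Iteration 2:
  f(0.910000) = 0.507476
  f(0.600881) = 0.052553
  x_3 = 0.600881 - 0.052553×(0.600881 - 0.910000)/(0.052553 - 0.507476)
       = 0.565172
Iteration 3:
  f(0.600881) = 0.052553
  f(0.565172) = -0.003091
  x_4 = 0.565172 - (-0.003091)×(0.565172 - 0.600881)/(-0.003091 - 0.052553)
       = 0.567155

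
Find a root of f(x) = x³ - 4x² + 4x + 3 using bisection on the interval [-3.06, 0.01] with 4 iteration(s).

f(x) = x³ - 4x² + 4x + 3
Initial interval: [-3.06, 0.01]

Iteration 1:
  c_1 = (-3.060000 + 0.010000)/2 = -1.525000
  f(c_1) = f(-1.525000) = -15.949078
  f(a) × f(c) ≥ 0, new interval: [-1.525000, 0.010000]
Iteration 2:
  c_2 = (-1.525000 + 0.010000)/2 = -0.757500
  f(c_2) = f(-0.757500) = -2.759883
  f(a) × f(c) ≥ 0, new interval: [-0.757500, 0.010000]
Iteration 3:
  c_3 = (-0.757500 + 0.010000)/2 = -0.373750
  f(c_3) = f(-0.373750) = 0.894035
  f(a) × f(c) < 0, new interval: [-0.757500, -0.373750]
Iteration 4:
  c_4 = (-0.757500 + (-0.373750))/2 = -0.565625
  f(c_4) = f(-0.565625) = -0.723188
  f(a) × f(c) ≥ 0, new interval: [-0.565625, -0.373750]

After 4 iteration(s), the approximation is c_4 = -0.565625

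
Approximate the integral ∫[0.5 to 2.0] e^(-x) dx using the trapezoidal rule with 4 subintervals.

f(x) = e^(-x)
a = 0.5, b = 2.0, n = 4
h = (b - a)/n = 0.375000

Trapezoidal rule: (h/2)[f(x₀) + 2f(x₁) + 2f(x₂) + ... + f(xₙ)]

x_0 = 0.5000, f(x_0) = 0.606531, coefficient = 1
x_1 = 0.8750, f(x_1) = 0.416862, coefficient = 2
x_2 = 1.2500, f(x_2) = 0.286505, coefficient = 2
x_3 = 1.6250, f(x_3) = 0.196912, coefficient = 2
x_4 = 2.0000, f(x_4) = 0.135335, coefficient = 1

I ≈ (0.375000/2) × 2.542423 = 0.476704
Exact value: 0.471195
Error: 0.005509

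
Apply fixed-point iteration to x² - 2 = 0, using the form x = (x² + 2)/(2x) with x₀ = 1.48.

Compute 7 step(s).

Equation: x² - 2 = 0
Fixed-point form: x = (x² + 2)/(2x)
x₀ = 1.48

x_1 = g(1.480000) = 1.415676
x_2 = g(1.415676) = 1.414214
x_3 = g(1.414214) = 1.414214
x_4 = g(1.414214) = 1.414214
x_5 = g(1.414214) = 1.414214
x_6 = g(1.414214) = 1.414214
x_7 = g(1.414214) = 1.414214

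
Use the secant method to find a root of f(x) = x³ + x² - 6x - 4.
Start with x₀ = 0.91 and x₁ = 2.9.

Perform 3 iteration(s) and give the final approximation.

f(x) = x³ + x² - 6x - 4
x₀ = 0.91, x₁ = 2.9

Secant formula: x_{n+1} = x_n - f(x_n)(x_n - x_{n-1})/(f(x_n) - f(x_{n-1}))

Iteration 1:
  f(0.910000) = -7.878329
  f(2.900000) = 11.399000
  x_2 = 2.900000 - 11.399000×(2.900000 - 0.910000)/(11.399000 - (-7.878329))
       = 1.723280
Iteration 2:
  f(2.900000) = 11.399000
  f(1.723280) = -6.252369
  x_3 = 1.723280 - (-6.252369)×(1.723280 - 2.900000)/(-6.252369 - 11.399000)
       = 2.140091
Iteration 3:
  f(1.723280) = -6.252369
  f(2.140091) = -2.458957
  x_4 = 2.140091 - (-2.458957)×(2.140091 - 1.723280)/(-2.458957 - (-6.252369))
       = 2.410276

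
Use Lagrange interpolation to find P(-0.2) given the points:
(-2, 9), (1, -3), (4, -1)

Lagrange interpolation formula:
P(x) = Σ yᵢ × Lᵢ(x)
where Lᵢ(x) = Π_{j≠i} (x - xⱼ)/(xᵢ - xⱼ)

L_0(-0.2) = (-0.2 - 1)/(-2 - 1) × (-0.2 - 4)/(-2 - 4) = 0.280000
L_1(-0.2) = (-0.2 - (-2))/(1 - (-2)) × (-0.2 - 4)/(1 - 4) = 0.840000
L_2(-0.2) = (-0.2 - (-2))/(4 - (-2)) × (-0.2 - 1)/(4 - 1) = -0.120000

P(-0.2) = 9×L_0(-0.2) + (-3)×L_1(-0.2) + (-1)×L_2(-0.2)
P(-0.2) = 0.120000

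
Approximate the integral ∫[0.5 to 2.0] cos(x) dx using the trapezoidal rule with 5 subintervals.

f(x) = cos(x)
a = 0.5, b = 2.0, n = 5
h = (b - a)/n = 0.300000

Trapezoidal rule: (h/2)[f(x₀) + 2f(x₁) + 2f(x₂) + ... + f(xₙ)]

x_0 = 0.5000, f(x_0) = 0.877583, coefficient = 1
x_1 = 0.8000, f(x_1) = 0.696707, coefficient = 2
x_2 = 1.1000, f(x_2) = 0.453596, coefficient = 2
x_3 = 1.4000, f(x_3) = 0.169967, coefficient = 2
x_4 = 1.7000, f(x_4) = -0.128844, coefficient = 2
x_5 = 2.0000, f(x_5) = -0.416147, coefficient = 1

I ≈ (0.300000/2) × 2.844287 = 0.426643
Exact value: 0.429872
Error: 0.003229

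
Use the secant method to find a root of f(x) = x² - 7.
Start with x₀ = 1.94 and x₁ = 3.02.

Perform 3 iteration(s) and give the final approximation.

f(x) = x² - 7
x₀ = 1.94, x₁ = 3.02

Secant formula: x_{n+1} = x_n - f(x_n)(x_n - x_{n-1})/(f(x_n) - f(x_{n-1}))

Iteration 1:
  f(1.940000) = -3.236400
  f(3.020000) = 2.120400
  x_2 = 3.020000 - 2.120400×(3.020000 - 1.940000)/(2.120400 - (-3.236400))
       = 2.592500
Iteration 2:
  f(3.020000) = 2.120400
  f(2.592500) = -0.278944
  x_3 = 2.592500 - (-0.278944)×(2.592500 - 3.020000)/(-0.278944 - 2.120400)
       = 2.642200
Iteration 3:
  f(2.592500) = -0.278944
  f(2.642200) = -0.018777
  x_4 = 2.642200 - (-0.018777)×(2.642200 - 2.592500)/(-0.018777 - (-0.278944))
       = 2.645787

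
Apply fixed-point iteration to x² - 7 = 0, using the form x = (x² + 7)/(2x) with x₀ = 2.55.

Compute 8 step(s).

Equation: x² - 7 = 0
Fixed-point form: x = (x² + 7)/(2x)
x₀ = 2.55

x_1 = g(2.550000) = 2.647549
x_2 = g(2.647549) = 2.645752
x_3 = g(2.645752) = 2.645751
x_4 = g(2.645751) = 2.645751
x_5 = g(2.645751) = 2.645751
x_6 = g(2.645751) = 2.645751
x_7 = g(2.645751) = 2.645751
x_8 = g(2.645751) = 2.645751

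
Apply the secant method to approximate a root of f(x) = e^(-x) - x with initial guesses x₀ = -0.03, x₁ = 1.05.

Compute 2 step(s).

f(x) = e^(-x) - x
x₀ = -0.03, x₁ = 1.05

Secant formula: x_{n+1} = x_n - f(x_n)(x_n - x_{n-1})/(f(x_n) - f(x_{n-1}))

Iteration 1:
  f(-0.030000) = 1.060455
  f(1.050000) = -0.700062
  x_2 = 1.050000 - (-0.700062)×(1.050000 - (-0.030000))/(-0.700062 - 1.060455)
       = 0.620542
Iteration 2:
  f(1.050000) = -0.700062
  f(0.620542) = -0.082890
  x_3 = 0.620542 - (-0.082890)×(0.620542 - 1.050000)/(-0.082890 - (-0.700062))
       = 0.562864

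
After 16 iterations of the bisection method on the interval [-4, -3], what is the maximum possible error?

Bisection error bound: |error| ≤ (b-a)/2^n
|error| ≤ (-3 - (-4))/2^16 = 1/2^16
|error| ≤ 0.0000152588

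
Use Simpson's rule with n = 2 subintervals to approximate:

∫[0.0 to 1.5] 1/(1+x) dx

f(x) = 1/(1+x)
a = 0.0, b = 1.5, n = 2
h = (b - a)/n = 0.750000

Simpson's rule: (h/3)[f(x₀) + 4f(x₁) + 2f(x₂) + ... + f(xₙ)]

x_0 = 0.0000, f(x_0) = 1.000000, coefficient = 1
x_1 = 0.7500, f(x_1) = 0.571429, coefficient = 4
x_2 = 1.5000, f(x_2) = 0.400000, coefficient = 1

I ≈ (0.750000/3) × 3.685714 = 0.921429
Exact value: 0.916291
Error: 0.005138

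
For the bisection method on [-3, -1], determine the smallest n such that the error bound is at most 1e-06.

We need (b-a)/2^n ≤ 1e-06
(-1 - (-3))/2^n ≤ 1e-06
2/2^n ≤ 1e-06
2^n ≥ 2000000
n ≥ log₂(2000000) = 20.93
n ≥ 21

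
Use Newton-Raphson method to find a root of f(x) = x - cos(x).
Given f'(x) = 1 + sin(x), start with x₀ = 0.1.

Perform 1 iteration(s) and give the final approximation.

f(x) = x - cos(x)
f'(x) = 1 + sin(x)
x₀ = 0.1

Newton-Raphson formula: x_{n+1} = x_n - f(x_n)/f'(x_n)

Iteration 1:
  f(0.100000) = -0.895004
  f'(0.100000) = 1.099833
  x_1 = 0.100000 - (-0.895004)/1.099833 = 0.913763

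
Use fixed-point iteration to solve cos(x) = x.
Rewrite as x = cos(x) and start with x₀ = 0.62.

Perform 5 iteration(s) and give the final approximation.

Equation: cos(x) = x
Fixed-point form: x = cos(x)
x₀ = 0.62

x_1 = g(0.620000) = 0.813878
x_2 = g(0.813878) = 0.686684
x_3 = g(0.686684) = 0.773352
x_4 = g(0.773352) = 0.715573
x_5 = g(0.715573) = 0.754718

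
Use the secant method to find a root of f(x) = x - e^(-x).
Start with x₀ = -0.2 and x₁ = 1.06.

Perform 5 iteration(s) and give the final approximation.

f(x) = x - e^(-x)
x₀ = -0.2, x₁ = 1.06

Secant formula: x_{n+1} = x_n - f(x_n)(x_n - x_{n-1})/(f(x_n) - f(x_{n-1}))

Iteration 1:
  f(-0.200000) = -1.421403
  f(1.060000) = 0.713544
  x_2 = 1.060000 - 0.713544×(1.060000 - (-0.200000))/(0.713544 - (-1.421403))
       = 0.638881
Iteration 2:
  f(1.060000) = 0.713544
  f(0.638881) = 0.110999
  x_3 = 0.638881 - 0.110999×(0.638881 - 1.060000)/(0.110999 - 0.713544)
       = 0.561304
Iteration 3:
  f(0.638881) = 0.110999
  f(0.561304) = -0.009160
  x_4 = 0.561304 - (-0.009160)×(0.561304 - 0.638881)/(-0.009160 - 0.110999)
       = 0.567218
Iteration 4:
  f(0.561304) = -0.009160
  f(0.567218) = 0.000118
  x_5 = 0.567218 - 0.000118×(0.567218 - 0.561304)/(0.000118 - (-0.009160))
       = 0.567143
Iteration 5:
  f(0.567218) = 0.000118
  f(0.567143) = 0.000000
  x_6 = 0.567143 - 0.000000×(0.567143 - 0.567218)/(0.000000 - 0.000118)
       = 0.567143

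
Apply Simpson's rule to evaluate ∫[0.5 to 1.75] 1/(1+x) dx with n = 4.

f(x) = 1/(1+x)
a = 0.5, b = 1.75, n = 4
h = (b - a)/n = 0.312500

Simpson's rule: (h/3)[f(x₀) + 4f(x₁) + 2f(x₂) + ... + f(xₙ)]

x_0 = 0.5000, f(x_0) = 0.666667, coefficient = 1
x_1 = 0.8125, f(x_1) = 0.551724, coefficient = 4
x_2 = 1.1250, f(x_2) = 0.470588, coefficient = 2
x_3 = 1.4375, f(x_3) = 0.410256, coefficient = 4
x_4 = 1.7500, f(x_4) = 0.363636, coefficient = 1

I ≈ (0.312500/3) × 5.819402 = 0.606188
Exact value: 0.606136
Error: 0.000052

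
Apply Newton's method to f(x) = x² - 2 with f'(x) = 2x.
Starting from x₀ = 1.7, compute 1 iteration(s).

f(x) = x² - 2
f'(x) = 2x
x₀ = 1.7

Newton-Raphson formula: x_{n+1} = x_n - f(x_n)/f'(x_n)

Iteration 1:
  f(1.700000) = 0.890000
  f'(1.700000) = 3.400000
  x_1 = 1.700000 - 0.890000/3.400000 = 1.438235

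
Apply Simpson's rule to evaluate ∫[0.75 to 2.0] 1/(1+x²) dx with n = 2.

f(x) = 1/(1+x²)
a = 0.75, b = 2.0, n = 2
h = (b - a)/n = 0.625000

Simpson's rule: (h/3)[f(x₀) + 4f(x₁) + 2f(x₂) + ... + f(xₙ)]

x_0 = 0.7500, f(x_0) = 0.640000, coefficient = 1
x_1 = 1.3750, f(x_1) = 0.345946, coefficient = 4
x_2 = 2.0000, f(x_2) = 0.200000, coefficient = 1

I ≈ (0.625000/3) × 2.223784 = 0.463288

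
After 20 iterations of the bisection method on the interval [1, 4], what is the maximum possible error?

Bisection error bound: |error| ≤ (b-a)/2^n
|error| ≤ (4 - 1)/2^20 = 3/2^20
|error| ≤ 0.0000028610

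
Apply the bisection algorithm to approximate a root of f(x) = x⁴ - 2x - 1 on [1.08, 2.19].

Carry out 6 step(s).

f(x) = x⁴ - 2x - 1
Initial interval: [1.08, 2.19]

Iteration 1:
  c_1 = (1.080000 + 2.190000)/2 = 1.635000
  f(c_1) = f(1.635000) = 2.876132
  f(a) × f(c) < 0, new interval: [1.080000, 1.635000]
Iteration 2:
  c_2 = (1.080000 + 1.635000)/2 = 1.357500
  f(c_2) = f(1.357500) = -0.319065
  f(a) × f(c) ≥ 0, new interval: [1.357500, 1.635000]
Iteration 3:
  c_3 = (1.357500 + 1.635000)/2 = 1.496250
  f(c_3) = f(1.496250) = 1.019565
  f(a) × f(c) < 0, new interval: [1.357500, 1.496250]
Iteration 4:
  c_4 = (1.357500 + 1.496250)/2 = 1.426875
  f(c_4) = f(1.426875) = 0.291433
  f(a) × f(c) < 0, new interval: [1.357500, 1.426875]
Iteration 5:
  c_5 = (1.357500 + 1.426875)/2 = 1.392187
  f(c_5) = f(1.392187) = -0.027810
  f(a) × f(c) ≥ 0, new interval: [1.392187, 1.426875]
Iteration 6:
  c_6 = (1.392187 + 1.426875)/2 = 1.409531
  f(c_6) = f(1.409531) = 0.128226
  f(a) × f(c) < 0, new interval: [1.392187, 1.409531]

After 6 iteration(s), the approximation is c_6 = 1.409531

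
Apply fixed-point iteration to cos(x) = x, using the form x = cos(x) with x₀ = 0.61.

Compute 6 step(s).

Equation: cos(x) = x
Fixed-point form: x = cos(x)
x₀ = 0.61

x_1 = g(0.610000) = 0.819648
x_2 = g(0.819648) = 0.682479
x_3 = g(0.682479) = 0.776012
x_4 = g(0.776012) = 0.713713
x_5 = g(0.713713) = 0.755937
x_6 = g(0.755937) = 0.727629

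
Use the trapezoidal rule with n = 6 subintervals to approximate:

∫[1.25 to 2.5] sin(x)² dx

f(x) = sin(x)²
a = 1.25, b = 2.5, n = 6
h = (b - a)/n = 0.208333

Trapezoidal rule: (h/2)[f(x₀) + 2f(x₁) + 2f(x₂) + ... + f(xₙ)]

x_0 = 1.2500, f(x_0) = 0.900572, coefficient = 1
x_1 = 1.4583, f(x_1) = 0.987405, coefficient = 2
x_2 = 1.6667, f(x_2) = 0.990837, coefficient = 2
x_3 = 1.8750, f(x_3) = 0.910280, coefficient = 2
x_4 = 2.0833, f(x_4) = 0.759518, coefficient = 2
x_5 = 2.2917, f(x_5) = 0.564349, coefficient = 2
x_6 = 2.5000, f(x_6) = 0.358169, coefficient = 1

I ≈ (0.208333/2) × 9.683518 = 1.008700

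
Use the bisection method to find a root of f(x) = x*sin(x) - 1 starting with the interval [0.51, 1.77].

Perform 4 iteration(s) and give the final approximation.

f(x) = x*sin(x) - 1
Initial interval: [0.51, 1.77]

Iteration 1:
  c_1 = (0.510000 + 1.770000)/2 = 1.140000
  f(c_1) = f(1.140000) = 0.035842
  f(a) × f(c) < 0, new interval: [0.510000, 1.140000]
Iteration 2:
  c_2 = (0.510000 + 1.140000)/2 = 0.825000
  f(c_2) = f(0.825000) = -0.393998
  f(a) × f(c) ≥ 0, new interval: [0.825000, 1.140000]
Iteration 3:
  c_3 = (0.825000 + 1.140000)/2 = 0.982500
  f(c_3) = f(0.982500) = -0.182671
  f(a) × f(c) ≥ 0, new interval: [0.982500, 1.140000]
Iteration 4:
  c_4 = (0.982500 + 1.140000)/2 = 1.061250
  f(c_4) = f(1.061250) = -0.073565
  f(a) × f(c) ≥ 0, new interval: [1.061250, 1.140000]

After 4 iteration(s), the approximation is c_4 = 1.061250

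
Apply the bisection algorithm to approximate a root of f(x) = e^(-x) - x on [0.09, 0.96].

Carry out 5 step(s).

f(x) = e^(-x) - x
Initial interval: [0.09, 0.96]

Iteration 1:
  c_1 = (0.090000 + 0.960000)/2 = 0.525000
  f(c_1) = f(0.525000) = 0.066555
  f(a) × f(c) ≥ 0, new interval: [0.525000, 0.960000]
Iteration 2:
  c_2 = (0.525000 + 0.960000)/2 = 0.742500
  f(c_2) = f(0.742500) = -0.266577
  f(a) × f(c) < 0, new interval: [0.525000, 0.742500]
Iteration 3:
  c_3 = (0.525000 + 0.742500)/2 = 0.633750
  f(c_3) = f(0.633750) = -0.103152
  f(a) × f(c) < 0, new interval: [0.525000, 0.633750]
Iteration 4:
  c_4 = (0.525000 + 0.633750)/2 = 0.579375
  f(c_4) = f(0.579375) = -0.019127
  f(a) × f(c) < 0, new interval: [0.525000, 0.579375]
Iteration 5:
  c_5 = (0.525000 + 0.579375)/2 = 0.552188
  f(c_5) = f(0.552188) = 0.023502
  f(a) × f(c) ≥ 0, new interval: [0.552188, 0.579375]

After 5 iteration(s), the approximation is c_5 = 0.552188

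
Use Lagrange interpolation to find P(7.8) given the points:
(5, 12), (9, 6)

Lagrange interpolation formula:
P(x) = Σ yᵢ × Lᵢ(x)
where Lᵢ(x) = Π_{j≠i} (x - xⱼ)/(xᵢ - xⱼ)

L_0(7.8) = (7.8 - 9)/(5 - 9) = 0.300000
L_1(7.8) = (7.8 - 5)/(9 - 5) = 0.700000

P(7.8) = 12×L_0(7.8) + 6×L_1(7.8)
P(7.8) = 7.800000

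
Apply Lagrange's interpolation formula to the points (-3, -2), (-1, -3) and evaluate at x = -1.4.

Lagrange interpolation formula:
P(x) = Σ yᵢ × Lᵢ(x)
where Lᵢ(x) = Π_{j≠i} (x - xⱼ)/(xᵢ - xⱼ)

L_0(-1.4) = (-1.4 - (-1))/(-3 - (-1)) = 0.200000
L_1(-1.4) = (-1.4 - (-3))/(-1 - (-3)) = 0.800000

P(-1.4) = (-2)×L_0(-1.4) + (-3)×L_1(-1.4)
P(-1.4) = -2.800000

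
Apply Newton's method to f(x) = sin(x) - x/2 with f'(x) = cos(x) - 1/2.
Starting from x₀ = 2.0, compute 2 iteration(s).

f(x) = sin(x) - x/2
f'(x) = cos(x) - 1/2
x₀ = 2.0

Newton-Raphson formula: x_{n+1} = x_n - f(x_n)/f'(x_n)

Iteration 1:
  f(2.000000) = -0.090703
  f'(2.000000) = -0.916147
  x_1 = 2.000000 - (-0.090703)/(-0.916147) = 1.900996
Iteration 2:
  f(1.900996) = -0.004520
  f'(1.900996) = -0.824232
  x_2 = 1.900996 - (-0.004520)/(-0.824232) = 1.895512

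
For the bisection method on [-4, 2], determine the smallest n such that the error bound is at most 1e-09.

We need (b-a)/2^n ≤ 1e-09
(2 - (-4))/2^n ≤ 1e-09
6/2^n ≤ 1e-09
2^n ≥ 6000000000
n ≥ log₂(6000000000) = 32.48
n ≥ 33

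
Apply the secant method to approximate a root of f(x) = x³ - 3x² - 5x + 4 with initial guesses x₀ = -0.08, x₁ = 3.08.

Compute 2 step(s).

f(x) = x³ - 3x² - 5x + 4
x₀ = -0.08, x₁ = 3.08

Secant formula: x_{n+1} = x_n - f(x_n)(x_n - x_{n-1})/(f(x_n) - f(x_{n-1}))

Iteration 1:
  f(-0.080000) = 4.380288
  f(3.080000) = -10.641088
  x_2 = 3.080000 - (-10.641088)×(3.080000 - (-0.080000))/(-10.641088 - 4.380288)
       = 0.841468
Iteration 2:
  f(3.080000) = -10.641088
  f(0.841468) = -1.735724
  x_3 = 0.841468 - (-1.735724)×(0.841468 - 3.080000)/(-1.735724 - (-10.641088))
       = 0.405160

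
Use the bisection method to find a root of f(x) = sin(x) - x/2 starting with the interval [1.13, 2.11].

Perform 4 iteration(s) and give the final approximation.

f(x) = sin(x) - x/2
Initial interval: [1.13, 2.11]

Iteration 1:
  c_1 = (1.130000 + 2.110000)/2 = 1.620000
  f(c_1) = f(1.620000) = 0.188790
  f(a) × f(c) ≥ 0, new interval: [1.620000, 2.110000]
Iteration 2:
  c_2 = (1.620000 + 2.110000)/2 = 1.865000
  f(c_2) = f(1.865000) = 0.024533
  f(a) × f(c) ≥ 0, new interval: [1.865000, 2.110000]
Iteration 3:
  c_3 = (1.865000 + 2.110000)/2 = 1.987500
  f(c_3) = f(1.987500) = -0.079322
  f(a) × f(c) < 0, new interval: [1.865000, 1.987500]
Iteration 4:
  c_4 = (1.865000 + 1.987500)/2 = 1.926250
  f(c_4) = f(1.926250) = -0.025636
  f(a) × f(c) < 0, new interval: [1.865000, 1.926250]

After 4 iteration(s), the approximation is c_4 = 1.926250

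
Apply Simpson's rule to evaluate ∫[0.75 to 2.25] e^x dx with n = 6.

f(x) = e^x
a = 0.75, b = 2.25, n = 6
h = (b - a)/n = 0.250000

Simpson's rule: (h/3)[f(x₀) + 4f(x₁) + 2f(x₂) + ... + f(xₙ)]

x_0 = 0.7500, f(x_0) = 2.117000, coefficient = 1
x_1 = 1.0000, f(x_1) = 2.718282, coefficient = 4
x_2 = 1.2500, f(x_2) = 3.490343, coefficient = 2
x_3 = 1.5000, f(x_3) = 4.481689, coefficient = 4
x_4 = 1.7500, f(x_4) = 5.754603, coefficient = 2
x_5 = 2.0000, f(x_5) = 7.389056, coefficient = 4
x_6 = 2.2500, f(x_6) = 9.487736, coefficient = 1

I ≈ (0.250000/3) × 88.450735 = 7.370895
Exact value: 7.370736
Error: 0.000159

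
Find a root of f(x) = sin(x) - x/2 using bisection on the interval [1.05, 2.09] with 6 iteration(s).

f(x) = sin(x) - x/2
Initial interval: [1.05, 2.09]

Iteration 1:
  c_1 = (1.050000 + 2.090000)/2 = 1.570000
  f(c_1) = f(1.570000) = 0.215000
  f(a) × f(c) ≥ 0, new interval: [1.570000, 2.090000]
Iteration 2:
  c_2 = (1.570000 + 2.090000)/2 = 1.830000
  f(c_2) = f(1.830000) = 0.051594
  f(a) × f(c) ≥ 0, new interval: [1.830000, 2.090000]
Iteration 3:
  c_3 = (1.830000 + 2.090000)/2 = 1.960000
  f(c_3) = f(1.960000) = -0.054788
  f(a) × f(c) < 0, new interval: [1.830000, 1.960000]
Iteration 4:
  c_4 = (1.830000 + 1.960000)/2 = 1.895000
  f(c_4) = f(1.895000) = 0.000405
  f(a) × f(c) ≥ 0, new interval: [1.895000, 1.960000]
Iteration 5:
  c_5 = (1.895000 + 1.960000)/2 = 1.927500
  f(c_5) = f(1.927500) = -0.026697
  f(a) × f(c) < 0, new interval: [1.895000, 1.927500]
Iteration 6:
  c_6 = (1.895000 + 1.927500)/2 = 1.911250
  f(c_6) = f(1.911250) = -0.013022
  f(a) × f(c) < 0, new interval: [1.895000, 1.911250]

After 6 iteration(s), the approximation is c_6 = 1.911250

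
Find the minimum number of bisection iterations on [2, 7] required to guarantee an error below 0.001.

We need (b-a)/2^n ≤ 0.001
(7 - 2)/2^n ≤ 0.001
5/2^n ≤ 0.001
2^n ≥ 5000
n ≥ log₂(5000) = 12.29
n ≥ 13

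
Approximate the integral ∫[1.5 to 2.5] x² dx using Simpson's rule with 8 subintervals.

f(x) = x²
a = 1.5, b = 2.5, n = 8
h = (b - a)/n = 0.125000

Simpson's rule: (h/3)[f(x₀) + 4f(x₁) + 2f(x₂) + ... + f(xₙ)]

x_0 = 1.5000, f(x_0) = 2.250000, coefficient = 1
x_1 = 1.6250, f(x_1) = 2.640625, coefficient = 4
x_2 = 1.7500, f(x_2) = 3.062500, coefficient = 2
x_3 = 1.8750, f(x_3) = 3.515625, coefficient = 4
x_4 = 2.0000, f(x_4) = 4.000000, coefficient = 2
x_5 = 2.1250, f(x_5) = 4.515625, coefficient = 4
x_6 = 2.2500, f(x_6) = 5.062500, coefficient = 2
x_7 = 2.3750, f(x_7) = 5.640625, coefficient = 4
x_8 = 2.5000, f(x_8) = 6.250000, coefficient = 1

I ≈ (0.125000/3) × 98.000000 = 4.083333
Exact value: 4.083333
Error: 0.000000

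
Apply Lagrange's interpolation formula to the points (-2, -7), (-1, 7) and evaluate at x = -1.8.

Lagrange interpolation formula:
P(x) = Σ yᵢ × Lᵢ(x)
where Lᵢ(x) = Π_{j≠i} (x - xⱼ)/(xᵢ - xⱼ)

L_0(-1.8) = (-1.8 - (-1))/(-2 - (-1)) = 0.800000
L_1(-1.8) = (-1.8 - (-2))/(-1 - (-2)) = 0.200000

P(-1.8) = (-7)×L_0(-1.8) + 7×L_1(-1.8)
P(-1.8) = -4.200000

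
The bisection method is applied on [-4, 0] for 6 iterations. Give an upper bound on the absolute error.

Bisection error bound: |error| ≤ (b-a)/2^n
|error| ≤ (0 - (-4))/2^6 = 4/2^6
|error| ≤ 0.0625000000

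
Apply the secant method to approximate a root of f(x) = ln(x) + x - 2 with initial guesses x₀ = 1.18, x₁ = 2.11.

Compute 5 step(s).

f(x) = ln(x) + x - 2
x₀ = 1.18, x₁ = 2.11

Secant formula: x_{n+1} = x_n - f(x_n)(x_n - x_{n-1})/(f(x_n) - f(x_{n-1}))

Iteration 1:
  f(1.180000) = -0.654486
  f(2.110000) = 0.856688
  x_2 = 2.110000 - 0.856688×(2.110000 - 1.180000)/(0.856688 - (-0.654486))
       = 1.582781
Iteration 2:
  f(2.110000) = 0.856688
  f(1.582781) = 0.041964
  x_3 = 1.582781 - 0.041964×(1.582781 - 2.110000)/(0.041964 - 0.856688)
       = 1.555625
Iteration 3:
  f(1.582781) = 0.041964
  f(1.555625) = -0.002497
  x_4 = 1.555625 - (-0.002497)×(1.555625 - 1.582781)/(-0.002497 - 0.041964)
       = 1.557150
Iteration 4:
  f(1.555625) = -0.002497
  f(1.557150) = 0.000008
  x_5 = 1.557150 - 0.000008×(1.557150 - 1.555625)/(0.000008 - (-0.002497))
       = 1.557146
Iteration 5:
  f(1.557150) = 0.000008
  f(1.557146) = 0.000000
  x_6 = 1.557146 - 0.000000×(1.557146 - 1.557150)/(0.000000 - 0.000008)
       = 1.557146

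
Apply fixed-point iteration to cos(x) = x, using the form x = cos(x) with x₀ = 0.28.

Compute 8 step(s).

Equation: cos(x) = x
Fixed-point form: x = cos(x)
x₀ = 0.28

x_1 = g(0.280000) = 0.961055
x_2 = g(0.961055) = 0.572655
x_3 = g(0.572655) = 0.840465
x_4 = g(0.840465) = 0.667116
x_5 = g(0.667116) = 0.785609
x_6 = g(0.785609) = 0.706958
x_7 = g(0.706958) = 0.760342
x_8 = g(0.760342) = 0.724601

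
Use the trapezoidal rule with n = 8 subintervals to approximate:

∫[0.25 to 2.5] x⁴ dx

f(x) = x⁴
a = 0.25, b = 2.5, n = 8
h = (b - a)/n = 0.281250

Trapezoidal rule: (h/2)[f(x₀) + 2f(x₁) + 2f(x₂) + ... + f(xₙ)]

x_0 = 0.2500, f(x_0) = 0.003906, coefficient = 1
x_1 = 0.5312, f(x_1) = 0.079652, coefficient = 2
x_2 = 0.8125, f(x_2) = 0.435806, coefficient = 2
x_3 = 1.0938, f(x_3) = 1.431108, coefficient = 2
x_4 = 1.3750, f(x_4) = 3.574463, coefficient = 2
x_5 = 1.6562, f(x_5) = 7.524949, coefficient = 2
x_6 = 1.9375, f(x_6) = 14.091812, coefficient = 2
x_7 = 2.2188, f(x_7) = 24.234468, coefficient = 2
x_8 = 2.5000, f(x_8) = 39.062500, coefficient = 1

I ≈ (0.281250/2) × 141.810921 = 19.942161
Exact value: 19.531055
Error: 0.411106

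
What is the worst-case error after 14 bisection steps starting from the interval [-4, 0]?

Bisection error bound: |error| ≤ (b-a)/2^n
|error| ≤ (0 - (-4))/2^14 = 4/2^14
|error| ≤ 0.0002441406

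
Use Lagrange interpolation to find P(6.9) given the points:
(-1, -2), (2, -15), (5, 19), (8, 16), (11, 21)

Lagrange interpolation formula:
P(x) = Σ yᵢ × Lᵢ(x)
where Lᵢ(x) = Π_{j≠i} (x - xⱼ)/(xᵢ - xⱼ)

L_0(6.9) = (6.9 - 2)/(-1 - 2) × (6.9 - 5)/(-1 - 5) × (6.9 - 8)/(-1 - 8) × (6.9 - 11)/(-1 - 11) = 0.021599
L_1(6.9) = (6.9 - (-1))/(2 - (-1)) × (6.9 - 5)/(2 - 5) × (6.9 - 8)/(2 - 8) × (6.9 - 11)/(2 - 11) = -0.139290
L_2(6.9) = (6.9 - (-1))/(5 - (-1)) × (6.9 - 2)/(5 - 2) × (6.9 - 8)/(5 - 8) × (6.9 - 11)/(5 - 11) = 0.538834
L_3(6.9) = (6.9 - (-1))/(8 - (-1)) × (6.9 - 2)/(8 - 2) × (6.9 - 5)/(8 - 5) × (6.9 - 11)/(8 - 11) = 0.620475
L_4(6.9) = (6.9 - (-1))/(11 - (-1)) × (6.9 - 2)/(11 - 2) × (6.9 - 5)/(11 - 5) × (6.9 - 8)/(11 - 8) = -0.041617

P(6.9) = (-2)×L_0(6.9) + (-15)×L_1(6.9) + 19×L_2(6.9) + 16×L_3(6.9) + 21×L_4(6.9)
P(6.9) = 21.337636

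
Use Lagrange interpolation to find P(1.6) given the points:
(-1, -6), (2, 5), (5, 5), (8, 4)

Lagrange interpolation formula:
P(x) = Σ yᵢ × Lᵢ(x)
where Lᵢ(x) = Π_{j≠i} (x - xⱼ)/(xᵢ - xⱼ)

L_0(1.6) = (1.6 - 2)/(-1 - 2) × (1.6 - 5)/(-1 - 5) × (1.6 - 8)/(-1 - 8) = 0.053728
L_1(1.6) = (1.6 - (-1))/(2 - (-1)) × (1.6 - 5)/(2 - 5) × (1.6 - 8)/(2 - 8) = 1.047704
L_2(1.6) = (1.6 - (-1))/(5 - (-1)) × (1.6 - 2)/(5 - 2) × (1.6 - 8)/(5 - 8) = -0.123259
L_3(1.6) = (1.6 - (-1))/(8 - (-1)) × (1.6 - 2)/(8 - 2) × (1.6 - 5)/(8 - 5) = 0.021827

P(1.6) = (-6)×L_0(1.6) + 5×L_1(1.6) + 5×L_2(1.6) + 4×L_3(1.6)
P(1.6) = 4.387160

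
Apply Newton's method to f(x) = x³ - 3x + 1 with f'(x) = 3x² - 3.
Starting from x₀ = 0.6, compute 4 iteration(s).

f(x) = x³ - 3x + 1
f'(x) = 3x² - 3
x₀ = 0.6

Newton-Raphson formula: x_{n+1} = x_n - f(x_n)/f'(x_n)

Iteration 1:
  f(0.600000) = -0.584000
  f'(0.600000) = -1.920000
  x_1 = 0.600000 - (-0.584000)/(-1.920000) = 0.295833
Iteration 2:
  f(0.295833) = 0.138391
  f'(0.295833) = -2.737448
  x_2 = 0.295833 - 0.138391/(-2.737448) = 0.346388
Iteration 3:
  f(0.346388) = 0.002397
  f'(0.346388) = -2.640046
  x_3 = 0.346388 - 0.002397/(-2.640046) = 0.347296
Iteration 4:
  f(0.347296) = 0.000001
  f'(0.347296) = -2.638156
  x_4 = 0.347296 - 0.000001/(-2.638156) = 0.347296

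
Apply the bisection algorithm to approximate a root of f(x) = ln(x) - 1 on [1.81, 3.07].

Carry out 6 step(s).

f(x) = ln(x) - 1
Initial interval: [1.81, 3.07]

Iteration 1:
  c_1 = (1.810000 + 3.070000)/2 = 2.440000
  f(c_1) = f(2.440000) = -0.108002
  f(a) × f(c) ≥ 0, new interval: [2.440000, 3.070000]
Iteration 2:
  c_2 = (2.440000 + 3.070000)/2 = 2.755000
  f(c_2) = f(2.755000) = 0.013417
  f(a) × f(c) < 0, new interval: [2.440000, 2.755000]
Iteration 3:
  c_3 = (2.440000 + 2.755000)/2 = 2.597500
  f(c_3) = f(2.597500) = -0.045451
  f(a) × f(c) ≥ 0, new interval: [2.597500, 2.755000]
Iteration 4:
  c_4 = (2.597500 + 2.755000)/2 = 2.676250
  f(c_4) = f(2.676250) = -0.015583
  f(a) × f(c) ≥ 0, new interval: [2.676250, 2.755000]
Iteration 5:
  c_5 = (2.676250 + 2.755000)/2 = 2.715625
  f(c_5) = f(2.715625) = -0.000978
  f(a) × f(c) ≥ 0, new interval: [2.715625, 2.755000]
Iteration 6:
  c_6 = (2.715625 + 2.755000)/2 = 2.735313
  f(c_6) = f(2.735313) = 0.006246
  f(a) × f(c) < 0, new interval: [2.715625, 2.735313]

After 6 iteration(s), the approximation is c_6 = 2.735313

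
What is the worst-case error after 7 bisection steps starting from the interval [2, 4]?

Bisection error bound: |error| ≤ (b-a)/2^n
|error| ≤ (4 - 2)/2^7 = 2/2^7
|error| ≤ 0.0156250000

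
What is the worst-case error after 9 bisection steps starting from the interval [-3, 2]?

Bisection error bound: |error| ≤ (b-a)/2^n
|error| ≤ (2 - (-3))/2^9 = 5/2^9
|error| ≤ 0.0097656250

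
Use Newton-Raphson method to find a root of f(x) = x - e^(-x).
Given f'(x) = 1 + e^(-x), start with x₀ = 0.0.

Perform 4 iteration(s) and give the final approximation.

f(x) = x - e^(-x)
f'(x) = 1 + e^(-x)
x₀ = 0.0

Newton-Raphson formula: x_{n+1} = x_n - f(x_n)/f'(x_n)

Iteration 1:
  f(0.000000) = -1.000000
  f'(0.000000) = 2.000000
  x_1 = 0.000000 - (-1.000000)/2.000000 = 0.500000
Iteration 2:
  f(0.500000) = -0.106531
  f'(0.500000) = 1.606531
  x_2 = 0.500000 - (-0.106531)/1.606531 = 0.566311
Iteration 3:
  f(0.566311) = -0.001305
  f'(0.566311) = 1.567616
  x_3 = 0.566311 - (-0.001305)/1.567616 = 0.567143
Iteration 4:
  f(0.567143) = 0.000000
  f'(0.567143) = 1.567143
  x_4 = 0.567143 - 0.000000/1.567143 = 0.567143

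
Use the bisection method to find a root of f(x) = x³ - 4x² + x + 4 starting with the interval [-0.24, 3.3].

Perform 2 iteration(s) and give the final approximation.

f(x) = x³ - 4x² + x + 4
Initial interval: [-0.24, 3.3]

Iteration 1:
  c_1 = (-0.240000 + 3.300000)/2 = 1.530000
  f(c_1) = f(1.530000) = -0.252023
  f(a) × f(c) < 0, new interval: [-0.240000, 1.530000]
Iteration 2:
  c_2 = (-0.240000 + 1.530000)/2 = 0.645000
  f(c_2) = f(0.645000) = 3.249236
  f(a) × f(c) ≥ 0, new interval: [0.645000, 1.530000]

After 2 iteration(s), the approximation is c_2 = 0.645000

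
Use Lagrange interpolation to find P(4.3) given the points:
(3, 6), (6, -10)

Lagrange interpolation formula:
P(x) = Σ yᵢ × Lᵢ(x)
where Lᵢ(x) = Π_{j≠i} (x - xⱼ)/(xᵢ - xⱼ)

L_0(4.3) = (4.3 - 6)/(3 - 6) = 0.566667
L_1(4.3) = (4.3 - 3)/(6 - 3) = 0.433333

P(4.3) = 6×L_0(4.3) + (-10)×L_1(4.3)
P(4.3) = -0.933333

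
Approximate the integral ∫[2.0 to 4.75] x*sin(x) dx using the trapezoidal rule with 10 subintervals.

f(x) = x*sin(x)
a = 2.0, b = 4.75, n = 10
h = (b - a)/n = 0.275000

Trapezoidal rule: (h/2)[f(x₀) + 2f(x₁) + 2f(x₂) + ... + f(xₙ)]

x_0 = 2.0000, f(x_0) = 1.818595, coefficient = 1
x_1 = 2.2750, f(x_1) = 1.733840, coefficient = 2
x_2 = 2.5500, f(x_2) = 1.422093, coefficient = 2
x_3 = 2.8250, f(x_3) = 0.879508, coefficient = 2
x_4 = 3.1000, f(x_4) = 0.128900, coefficient = 2
x_5 = 3.3750, f(x_5) = -0.780617, coefficient = 2
x_6 = 3.6500, f(x_6) = -1.776771, coefficient = 2
x_7 = 3.9250, f(x_7) = -2.769863, coefficient = 2
x_8 = 4.2000, f(x_8) = -3.660618, coefficient = 2
x_9 = 4.4750, f(x_9) = -4.349500, coefficient = 2
x_10 = 4.7500, f(x_10) = -4.746641, coefficient = 1

I ≈ (0.275000/2) × -21.274102 = -2.925189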